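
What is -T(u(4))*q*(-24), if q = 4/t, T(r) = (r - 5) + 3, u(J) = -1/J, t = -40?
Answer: 27/5 ≈ 5.4000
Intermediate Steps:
T(r) = -2 + r (T(r) = (-5 + r) + 3 = -2 + r)
q = -⅒ (q = 4/(-40) = 4*(-1/40) = -⅒ ≈ -0.10000)
-T(u(4))*q*(-24) = -(-2 - 1/4)*(-⅒)*(-24) = -(-2 - 1*¼)*(-⅒)*(-24) = -(-2 - ¼)*(-⅒)*(-24) = -(-9/4*(-⅒))*(-24) = -9*(-24)/40 = -1*(-27/5) = 27/5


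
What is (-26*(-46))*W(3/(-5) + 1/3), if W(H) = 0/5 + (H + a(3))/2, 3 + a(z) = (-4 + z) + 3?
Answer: -11362/15 ≈ -757.47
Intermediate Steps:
a(z) = -4 + z (a(z) = -3 + ((-4 + z) + 3) = -3 + (-1 + z) = -4 + z)
W(H) = -½ + H/2 (W(H) = 0/5 + (H + (-4 + 3))/2 = 0*(⅕) + (H - 1)*(½) = 0 + (-1 + H)*(½) = 0 + (-½ + H/2) = -½ + H/2)
(-26*(-46))*W(3/(-5) + 1/3) = (-26*(-46))*(-½ + (3/(-5) + 1/3)/2) = 1196*(-½ + (3*(-⅕) + 1*(⅓))/2) = 1196*(-½ + (-⅗ + ⅓)/2) = 1196*(-½ + (½)*(-4/15)) = 1196*(-½ - 2/15) = 1196*(-19/30) = -11362/15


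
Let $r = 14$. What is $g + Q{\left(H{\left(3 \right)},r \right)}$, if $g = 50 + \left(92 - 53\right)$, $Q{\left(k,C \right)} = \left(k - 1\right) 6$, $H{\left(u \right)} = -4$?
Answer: $59$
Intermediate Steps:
$Q{\left(k,C \right)} = -6 + 6 k$ ($Q{\left(k,C \right)} = \left(-1 + k\right) 6 = -6 + 6 k$)
$g = 89$ ($g = 50 + \left(92 - 53\right) = 50 + 39 = 89$)
$g + Q{\left(H{\left(3 \right)},r \right)} = 89 + \left(-6 + 6 \left(-4\right)\right) = 89 - 30 = 59$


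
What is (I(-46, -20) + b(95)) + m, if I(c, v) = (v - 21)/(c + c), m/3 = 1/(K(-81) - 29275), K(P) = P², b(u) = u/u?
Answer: 1510343/1044844 ≈ 1.4455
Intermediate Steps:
b(u) = 1
m = -3/22714 (m = 3/((-81)² - 29275) = 3/(6561 - 29275) = 3/(-22714) = 3*(-1/22714) = -3/22714 ≈ -0.00013208)
I(c, v) = (-21 + v)/(2*c) (I(c, v) = (-21 + v)/((2*c)) = (-21 + v)*(1/(2*c)) = (-21 + v)/(2*c))
(I(-46, -20) + b(95)) + m = ((½)*(-21 - 20)/(-46) + 1) - 3/22714 = ((½)*(-1/46)*(-41) + 1) - 3/22714 = (41/92 + 1) - 3/22714 = 133/92 - 3/22714 = 1510343/1044844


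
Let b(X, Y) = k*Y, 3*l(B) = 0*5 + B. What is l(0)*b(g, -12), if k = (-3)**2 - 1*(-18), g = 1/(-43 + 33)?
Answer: 0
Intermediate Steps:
g = -1/10 (g = 1/(-10) = -1/10 ≈ -0.10000)
k = 27 (k = 9 + 18 = 27)
l(B) = B/3 (l(B) = (0*5 + B)/3 = (0 + B)/3 = B/3)
b(X, Y) = 27*Y
l(0)*b(g, -12) = ((1/3)*0)*(27*(-12)) = 0*(-324) = 0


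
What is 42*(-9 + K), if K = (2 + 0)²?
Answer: -210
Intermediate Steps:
K = 4 (K = 2² = 4)
42*(-9 + K) = 42*(-9 + 4) = 42*(-5) = -210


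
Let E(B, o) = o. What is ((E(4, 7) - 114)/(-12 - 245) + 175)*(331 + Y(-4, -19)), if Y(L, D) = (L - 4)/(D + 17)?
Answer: 15102470/257 ≈ 58765.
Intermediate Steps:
Y(L, D) = (-4 + L)/(17 + D)
((E(4, 7) - 114)/(-12 - 245) + 175)*(331 + Y(-4, -19)) = ((7 - 114)/(-12 - 245) + 175)*(331 + (-4 - 4)/(17 - 19)) = (-107/(-257) + 175)*(331 - 8/(-2)) = (-107*(-1/257) + 175)*(331 - 1/2*(-8)) = (107/257 + 175)*(331 + 4) = (45082/257)*335 = 15102470/257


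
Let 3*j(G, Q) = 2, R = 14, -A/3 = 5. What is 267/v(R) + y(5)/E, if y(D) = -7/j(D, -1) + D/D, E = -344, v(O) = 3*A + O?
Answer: -183107/21328 ≈ -8.5853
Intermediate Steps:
A = -15 (A = -3*5 = -15)
j(G, Q) = ⅔ (j(G, Q) = (⅓)*2 = ⅔)
v(O) = -45 + O (v(O) = 3*(-15) + O = -45 + O)
y(D) = -19/2 (y(D) = -7/⅔ + D/D = -7*3/2 + 1 = -21/2 + 1 = -19/2)
267/v(R) + y(5)/E = 267/(-45 + 14) - 19/2/(-344) = 267/(-31) - 19/2*(-1/344) = 267*(-1/31) + 19/688 = -267/31 + 19/688 = -183107/21328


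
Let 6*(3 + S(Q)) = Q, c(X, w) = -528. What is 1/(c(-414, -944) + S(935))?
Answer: -6/2251 ≈ -0.0026655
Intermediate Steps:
S(Q) = -3 + Q/6
1/(c(-414, -944) + S(935)) = 1/(-528 + (-3 + (⅙)*935)) = 1/(-528 + (-3 + 935/6)) = 1/(-528 + 917/6) = 1/(-2251/6) = -6/2251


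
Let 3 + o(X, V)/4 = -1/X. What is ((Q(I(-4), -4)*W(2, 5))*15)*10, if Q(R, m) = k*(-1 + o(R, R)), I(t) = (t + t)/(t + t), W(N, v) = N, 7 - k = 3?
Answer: -20400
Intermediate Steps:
o(X, V) = -12 - 4/X (o(X, V) = -12 + 4*(-1/X) = -12 - 4/X)
k = 4 (k = 7 - 1*3 = 7 - 3 = 4)
I(t) = 1 (I(t) = (2*t)/((2*t)) = (2*t)*(1/(2*t)) = 1)
Q(R, m) = -52 - 16/R (Q(R, m) = 4*(-1 + (-12 - 4/R)) = 4*(-13 - 4/R) = -52 - 16/R)
((Q(I(-4), -4)*W(2, 5))*15)*10 = (((-52 - 16/1)*2)*15)*10 = (((-52 - 16*1)*2)*15)*10 = (((-52 - 16)*2)*15)*10 = (-68*2*15)*10 = -136*15*10 = -2040*10 = -20400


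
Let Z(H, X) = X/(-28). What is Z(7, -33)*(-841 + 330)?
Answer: -2409/4 ≈ -602.25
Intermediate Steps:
Z(H, X) = -X/28 (Z(H, X) = X*(-1/28) = -X/28)
Z(7, -33)*(-841 + 330) = (-1/28*(-33))*(-841 + 330) = (33/28)*(-511) = -2409/4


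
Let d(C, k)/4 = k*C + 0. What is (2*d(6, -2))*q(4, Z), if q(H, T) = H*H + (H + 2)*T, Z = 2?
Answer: -2688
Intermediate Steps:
d(C, k) = 4*C*k (d(C, k) = 4*(k*C + 0) = 4*(C*k + 0) = 4*(C*k) = 4*C*k)
q(H, T) = H² + T*(2 + H) (q(H, T) = H² + (2 + H)*T = H² + T*(2 + H))
(2*d(6, -2))*q(4, Z) = (2*(4*6*(-2)))*(4² + 2*2 + 4*2) = (2*(-48))*(16 + 4 + 8) = -96*28 = -2688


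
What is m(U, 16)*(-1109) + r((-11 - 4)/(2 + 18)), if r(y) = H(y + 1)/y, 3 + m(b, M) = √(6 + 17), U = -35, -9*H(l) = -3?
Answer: 29939/9 - 1109*√23 ≈ -1992.0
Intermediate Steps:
H(l) = ⅓ (H(l) = -⅑*(-3) = ⅓)
m(b, M) = -3 + √23 (m(b, M) = -3 + √(6 + 17) = -3 + √23)
r(y) = 1/(3*y)
m(U, 16)*(-1109) + r((-11 - 4)/(2 + 18)) = (-3 + √23)*(-1109) + 1/(3*(((-11 - 4)/(2 + 18)))) = (3327 - 1109*√23) + 1/(3*((-15/20))) = (3327 - 1109*√23) + 1/(3*((-15*1/20))) = (3327 - 1109*√23) + 1/(3*(-¾)) = (3327 - 1109*√23) + (⅓)*(-4/3) = (3327 - 1109*√23) - 4/9 = 29939/9 - 1109*√23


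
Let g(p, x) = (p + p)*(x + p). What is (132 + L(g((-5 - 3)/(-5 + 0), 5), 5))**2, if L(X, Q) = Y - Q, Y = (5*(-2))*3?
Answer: 9409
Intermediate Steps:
Y = -30 (Y = -10*3 = -30)
g(p, x) = 2*p*(p + x) (g(p, x) = (2*p)*(p + x) = 2*p*(p + x))
L(X, Q) = -30 - Q
(132 + L(g((-5 - 3)/(-5 + 0), 5), 5))**2 = (132 + (-30 - 1*5))**2 = (132 + (-30 - 5))**2 = (132 - 35)**2 = 97**2 = 9409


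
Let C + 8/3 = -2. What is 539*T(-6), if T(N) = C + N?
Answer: -17248/3 ≈ -5749.3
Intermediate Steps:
C = -14/3 (C = -8/3 - 2 = -14/3 ≈ -4.6667)
T(N) = -14/3 + N
539*T(-6) = 539*(-14/3 - 6) = 539*(-32/3) = -17248/3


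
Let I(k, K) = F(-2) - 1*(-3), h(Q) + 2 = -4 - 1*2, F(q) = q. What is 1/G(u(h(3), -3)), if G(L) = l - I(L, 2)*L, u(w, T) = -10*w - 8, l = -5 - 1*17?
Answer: -1/94 ≈ -0.010638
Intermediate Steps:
h(Q) = -8 (h(Q) = -2 + (-4 - 1*2) = -2 + (-4 - 2) = -2 - 6 = -8)
l = -22 (l = -5 - 17 = -22)
I(k, K) = 1 (I(k, K) = -2 - 1*(-3) = -2 + 3 = 1)
u(w, T) = -8 - 10*w
G(L) = -22 - L
1/G(u(h(3), -3)) = 1/(-22 - (-8 - 10*(-8))) = 1/(-22 - (-8 + 80)) = 1/(-22 - 1*72) = 1/(-22 - 72) = 1/(-94) = -1/94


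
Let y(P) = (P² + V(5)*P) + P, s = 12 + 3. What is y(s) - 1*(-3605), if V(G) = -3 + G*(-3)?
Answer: 3575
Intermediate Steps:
s = 15
V(G) = -3 - 3*G
y(P) = P² - 17*P (y(P) = (P² + (-3 - 3*5)*P) + P = (P² + (-3 - 15)*P) + P = (P² - 18*P) + P = P² - 17*P)
y(s) - 1*(-3605) = 15*(-17 + 15) - 1*(-3605) = 15*(-2) + 3605 = -30 + 3605 = 3575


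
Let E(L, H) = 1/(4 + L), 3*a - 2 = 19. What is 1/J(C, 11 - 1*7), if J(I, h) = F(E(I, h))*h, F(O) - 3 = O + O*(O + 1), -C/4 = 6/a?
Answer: 4/153 ≈ 0.026144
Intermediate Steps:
a = 7 (a = ⅔ + (⅓)*19 = ⅔ + 19/3 = 7)
C = -24/7 ≈ -3.4286
F(O) = 3 + O + O*(1 + O) (F(O) = 3 + (O + O*(O + 1)) = 3 + (O + O*(1 + O)) = 3 + O + O*(1 + O))
J(I, h) = h*(3 + (4 + I)⁻² + 2/(4 + I)) (J(I, h) = (3 + (1/(4 + I))² + 2/(4 + I))*h = (3 + (4 + I)⁻² + 2/(4 + I))*h = h*(3 + (4 + I)⁻² + 2/(4 + I)))
1/J(C, 11 - 1*7) = 1/((11 - 1*7)*(57 + 3*(-24/7)² + 26*(-24/7))/(16 + (-24/7)² + 8*(-24/7))) = 1/((11 - 7)*(57 + 3*(576/49) - 624/7)/(16 + 576/49 - 192/7)) = 1/(4*(57 + 1728/49 - 624/7)/(16/49)) = 1/(4*(49/16)*(153/49)) = 1/(153/4) = 4/153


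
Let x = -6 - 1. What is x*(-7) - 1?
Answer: 48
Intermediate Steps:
x = -7
x*(-7) - 1 = -7*(-7) - 1 = 49 - 1 = 48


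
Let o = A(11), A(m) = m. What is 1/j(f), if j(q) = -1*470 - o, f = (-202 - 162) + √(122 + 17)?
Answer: -1/481 ≈ -0.0020790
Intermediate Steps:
o = 11
f = -364 + √139 ≈ -352.21
j(q) = -481 (j(q) = -1*470 - 1*11 = -470 - 11 = -481)
1/j(f) = 1/(-481) = -1/481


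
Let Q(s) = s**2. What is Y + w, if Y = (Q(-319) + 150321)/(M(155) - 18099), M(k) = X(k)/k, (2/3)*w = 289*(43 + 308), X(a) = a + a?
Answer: 5506720585/36194 ≈ 1.5214e+5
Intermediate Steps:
X(a) = 2*a
w = 304317/2 (w = 3*(289*(43 + 308))/2 = 3*(289*351)/2 = (3/2)*101439 = 304317/2 ≈ 1.5216e+5)
M(k) = 2 (M(k) = (2*k)/k = 2)
Y = -252082/18097 (Y = ((-319)**2 + 150321)/(2 - 18099) = (101761 + 150321)/(-18097) = 252082*(-1/18097) = -252082/18097 ≈ -13.929)
Y + w = -252082/18097 + 304317/2 = 5506720585/36194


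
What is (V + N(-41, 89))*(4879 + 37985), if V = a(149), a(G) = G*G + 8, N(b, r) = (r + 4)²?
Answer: 1322697312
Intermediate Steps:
N(b, r) = (4 + r)²
a(G) = 8 + G² (a(G) = G² + 8 = 8 + G²)
V = 22209 (V = 8 + 149² = 8 + 22201 = 22209)
(V + N(-41, 89))*(4879 + 37985) = (22209 + (4 + 89)²)*(4879 + 37985) = (22209 + 93²)*42864 = (22209 + 8649)*42864 = 30858*42864 = 1322697312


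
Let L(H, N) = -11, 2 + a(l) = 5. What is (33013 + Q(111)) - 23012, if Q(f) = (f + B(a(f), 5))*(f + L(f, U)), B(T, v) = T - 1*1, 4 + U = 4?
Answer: 21301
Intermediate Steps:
U = 0 (U = -4 + 4 = 0)
a(l) = 3 (a(l) = -2 + 5 = 3)
B(T, v) = -1 + T (B(T, v) = T - 1 = -1 + T)
Q(f) = (-11 + f)*(2 + f) (Q(f) = (f + (-1 + 3))*(f - 11) = (f + 2)*(-11 + f) = (2 + f)*(-11 + f) = (-11 + f)*(2 + f))
(33013 + Q(111)) - 23012 = (33013 + (-22 + 111² - 9*111)) - 23012 = (33013 + (-22 + 12321 - 999)) - 23012 = (33013 + 11300) - 23012 = 44313 - 23012 = 21301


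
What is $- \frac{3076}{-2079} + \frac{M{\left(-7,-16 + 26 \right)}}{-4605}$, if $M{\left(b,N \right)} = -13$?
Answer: $\frac{4730669}{3191265} \approx 1.4824$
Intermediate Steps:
$- \frac{3076}{-2079} + \frac{M{\left(-7,-16 + 26 \right)}}{-4605} = - \frac{3076}{-2079} - \frac{13}{-4605} = \left(-3076\right) \left(- \frac{1}{2079}\right) - - \frac{13}{4605} = \frac{3076}{2079} + \frac{13}{4605} = \frac{4730669}{3191265}$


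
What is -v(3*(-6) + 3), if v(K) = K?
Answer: 15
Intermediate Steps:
-v(3*(-6) + 3) = -(3*(-6) + 3) = -(-18 + 3) = -1*(-15) = 15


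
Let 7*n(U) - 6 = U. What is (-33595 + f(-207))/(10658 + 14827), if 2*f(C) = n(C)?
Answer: -470531/356790 ≈ -1.3188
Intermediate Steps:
n(U) = 6/7 + U/7
f(C) = 3/7 + C/14 (f(C) = (6/7 + C/7)/2 = 3/7 + C/14)
(-33595 + f(-207))/(10658 + 14827) = (-33595 + (3/7 + (1/14)*(-207)))/(10658 + 14827) = (-33595 + (3/7 - 207/14))/25485 = (-33595 - 201/14)*(1/25485) = -470531/14*1/25485 = -470531/356790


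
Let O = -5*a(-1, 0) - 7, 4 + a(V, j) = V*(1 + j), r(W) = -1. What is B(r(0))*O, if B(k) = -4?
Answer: -72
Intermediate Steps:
a(V, j) = -4 + V*(1 + j)
O = 18 (O = -5*(-4 - 1 - 1*0) - 7 = -5*(-4 - 1 + 0) - 7 = -5*(-5) - 7 = 25 - 7 = 18)
B(r(0))*O = -4*18 = -72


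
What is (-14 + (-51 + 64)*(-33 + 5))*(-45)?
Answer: 17010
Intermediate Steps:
(-14 + (-51 + 64)*(-33 + 5))*(-45) = (-14 + 13*(-28))*(-45) = (-14 - 364)*(-45) = -378*(-45) = 17010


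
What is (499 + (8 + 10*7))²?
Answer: 332929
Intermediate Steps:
(499 + (8 + 10*7))² = (499 + (8 + 70))² = (499 + 78)² = 577² = 332929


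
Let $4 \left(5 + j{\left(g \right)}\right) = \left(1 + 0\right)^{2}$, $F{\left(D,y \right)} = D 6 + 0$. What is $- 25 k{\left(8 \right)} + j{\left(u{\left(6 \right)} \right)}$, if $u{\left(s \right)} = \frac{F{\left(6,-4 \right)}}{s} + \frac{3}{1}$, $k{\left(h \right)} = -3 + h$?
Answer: $- \frac{519}{4} \approx -129.75$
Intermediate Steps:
$F{\left(D,y \right)} = 6 D$ ($F{\left(D,y \right)} = 6 D + 0 = 6 D$)
$u{\left(s \right)} = 3 + \frac{36}{s}$ ($u{\left(s \right)} = \frac{6 \cdot 6}{s} + \frac{3}{1} = \frac{36}{s} + 3 \cdot 1 = \frac{36}{s} + 3 = 3 + \frac{36}{s}$)
$j{\left(g \right)} = - \frac{19}{4}$ ($j{\left(g \right)} = -5 + \frac{\left(1 + 0\right)^{2}}{4} = -5 + \frac{1^{2}}{4} = -5 + \frac{1}{4} \cdot 1 = -5 + \frac{1}{4} = - \frac{19}{4}$)
$- 25 k{\left(8 \right)} + j{\left(u{\left(6 \right)} \right)} = - 25 \left(-3 + 8\right) - \frac{19}{4} = \left(-25\right) 5 - \frac{19}{4} = -125 - \frac{19}{4} = - \frac{519}{4}$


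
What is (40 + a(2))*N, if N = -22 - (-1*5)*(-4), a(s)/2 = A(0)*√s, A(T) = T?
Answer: -1680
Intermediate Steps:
a(s) = 0 (a(s) = 2*(0*√s) = 2*0 = 0)
N = -42 (N = -22 - (-5)*(-4) = -22 - 1*20 = -22 - 20 = -42)
(40 + a(2))*N = (40 + 0)*(-42) = 40*(-42) = -1680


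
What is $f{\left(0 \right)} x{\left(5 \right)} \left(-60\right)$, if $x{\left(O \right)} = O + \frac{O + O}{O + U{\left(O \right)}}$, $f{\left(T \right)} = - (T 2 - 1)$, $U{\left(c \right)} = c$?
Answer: $-360$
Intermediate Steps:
$f{\left(T \right)} = 1 - 2 T$ ($f{\left(T \right)} = - (2 T - 1) = - (-1 + 2 T) = 1 - 2 T$)
$x{\left(O \right)} = 1 + O$ ($x{\left(O \right)} = O + \frac{O + O}{O + O} = O + \frac{2 O}{2 O} = O + 2 O \frac{1}{2 O} = O + 1 = 1 + O$)
$f{\left(0 \right)} x{\left(5 \right)} \left(-60\right) = \left(1 - 0\right) \left(1 + 5\right) \left(-60\right) = \left(1 + 0\right) 6 \left(-60\right) = 1 \cdot 6 \left(-60\right) = 6 \left(-60\right) = -360$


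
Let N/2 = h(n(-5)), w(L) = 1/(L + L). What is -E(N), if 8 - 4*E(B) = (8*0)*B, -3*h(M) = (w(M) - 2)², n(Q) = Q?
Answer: -2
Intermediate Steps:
w(L) = 1/(2*L)
h(M) = -(-2 + 1/(2*M))²/3 (h(M) = -(1/(2*M) - 2)²/3 = -(-2 + 1/(2*M))²/3)
N = -147/50 (N = 2*(-1/12*(-1 + 4*(-5))²/(-5)²) = 2*(-1/12*1/25*(-1 - 20)²) = 2*(-1/12*1/25*(-21)²) = 2*(-1/12*1/25*441) = 2*(-147/100) = -147/50 ≈ -2.9400)
E(B) = 2 (E(B) = 2 - 8*0*B/4 = 2 - 0*B = 2 - ¼*0 = 2 + 0 = 2)
-E(N) = -1*2 = -2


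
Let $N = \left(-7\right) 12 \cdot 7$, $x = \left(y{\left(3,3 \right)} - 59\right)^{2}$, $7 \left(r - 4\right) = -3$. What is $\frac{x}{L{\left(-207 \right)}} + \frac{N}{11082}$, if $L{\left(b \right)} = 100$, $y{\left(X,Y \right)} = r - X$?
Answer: $\frac{308487807}{9050300} \approx 34.086$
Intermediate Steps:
$r = \frac{25}{7}$ ($r = 4 + \frac{1}{7} \left(-3\right) = 4 - \frac{3}{7} = \frac{25}{7} \approx 3.5714$)
$y{\left(X,Y \right)} = \frac{25}{7} - X$
$x = \frac{167281}{49}$ ($x = \left(\left(\frac{25}{7} - 3\right) - 59\right)^{2} = \left(\frac{4}{7} - 59\right)^{2} = \left(- \frac{409}{7}\right)^{2} = \frac{167281}{49} \approx 3413.9$)
$N = -588$ ($N = \left(-84\right) 7 = -588$)
$\frac{x}{L{\left(-207 \right)}} + \frac{N}{11082} = \frac{167281}{49 \cdot 100} - \frac{588}{11082} = \frac{167281}{49} \cdot \frac{1}{100} - \frac{98}{1847} = \frac{167281}{4900} - \frac{98}{1847} = \frac{308487807}{9050300}$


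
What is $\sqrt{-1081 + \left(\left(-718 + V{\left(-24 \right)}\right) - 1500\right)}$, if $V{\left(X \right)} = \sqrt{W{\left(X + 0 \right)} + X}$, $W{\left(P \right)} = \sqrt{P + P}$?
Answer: $\sqrt{-3299 + 2 \sqrt{-6 + i \sqrt{3}}} \approx 0.0431 + 57.431 i$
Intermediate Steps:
$W{\left(P \right)} = \sqrt{2} \sqrt{P}$ ($W{\left(P \right)} = \sqrt{2 P} = \sqrt{2} \sqrt{P}$)
$V{\left(X \right)} = \sqrt{X + \sqrt{2} \sqrt{X}}$ ($V{\left(X \right)} = \sqrt{\sqrt{2} \sqrt{X + 0} + X} = \sqrt{\sqrt{2} \sqrt{X} + X} = \sqrt{X + \sqrt{2} \sqrt{X}}$)
$\sqrt{-1081 + \left(\left(-718 + V{\left(-24 \right)}\right) - 1500\right)} = \sqrt{-1081 - \left(2218 - \sqrt{-24 + \sqrt{2} \sqrt{-24}}\right)} = \sqrt{-1081 - \left(2218 - \sqrt{-24 + \sqrt{2} \cdot 2 i \sqrt{6}}\right)} = \sqrt{-1081 - \left(2218 - \sqrt{-24 + 4 i \sqrt{3}}\right)} = \sqrt{-3299 + \sqrt{-24 + 4 i \sqrt{3}}}$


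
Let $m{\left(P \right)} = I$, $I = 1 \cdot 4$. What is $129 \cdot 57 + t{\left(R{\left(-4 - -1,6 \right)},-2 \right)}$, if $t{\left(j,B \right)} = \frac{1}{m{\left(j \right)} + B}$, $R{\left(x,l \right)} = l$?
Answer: $\frac{14707}{2} \approx 7353.5$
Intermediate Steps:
$I = 4$
$m{\left(P \right)} = 4$
$t{\left(j,B \right)} = \frac{1}{4 + B}$
$129 \cdot 57 + t{\left(R{\left(-4 - -1,6 \right)},-2 \right)} = 129 \cdot 57 + \frac{1}{4 - 2} = 7353 + \frac{1}{2} = \frac{14707}{2}$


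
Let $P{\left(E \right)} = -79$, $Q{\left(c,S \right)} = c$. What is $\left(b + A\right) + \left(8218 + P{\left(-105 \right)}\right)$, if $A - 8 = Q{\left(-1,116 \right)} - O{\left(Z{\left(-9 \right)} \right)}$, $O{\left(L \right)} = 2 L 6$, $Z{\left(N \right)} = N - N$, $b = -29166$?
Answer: $-21020$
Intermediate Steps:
$Z{\left(N \right)} = 0$
$O{\left(L \right)} = 12 L$
$A = 7$ ($A = 8 - \left(1 + 12 \cdot 0\right) = 8 - 1 = 7$)
$\left(b + A\right) + \left(8218 + P{\left(-105 \right)}\right) = \left(-29166 + 7\right) + \left(8218 - 79\right) = -29159 + 8139 = -21020$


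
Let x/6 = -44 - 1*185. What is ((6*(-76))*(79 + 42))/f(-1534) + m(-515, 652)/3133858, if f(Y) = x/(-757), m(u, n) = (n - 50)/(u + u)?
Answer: -1605030705236367/52798791890 ≈ -30399.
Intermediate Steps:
x = -1374 (x = 6*(-44 - 1*185) = 6*(-44 - 185) = 6*(-229) = -1374)
m(u, n) = (-50 + n)/(2*u) (m(u, n) = (-50 + n)/((2*u)) = (-50 + n)*(1/(2*u)) = (-50 + n)/(2*u))
f(Y) = 1374/757 (f(Y) = -1374/(-757) = -1374*(-1/757) = 1374/757)
((6*(-76))*(79 + 42))/f(-1534) + m(-515, 652)/3133858 = ((6*(-76))*(79 + 42))/(1374/757) + ((½)*(-50 + 652)/(-515))/3133858 = -456*121*(757/1374) + ((½)*(-1/515)*602)*(1/3133858) = -55176*757/1374 - 301/515*1/3133858 = -6961372/229 - 43/230562410 = -1605030705236367/52798791890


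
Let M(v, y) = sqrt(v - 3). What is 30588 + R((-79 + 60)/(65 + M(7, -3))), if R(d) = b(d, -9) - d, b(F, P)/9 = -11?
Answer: 2042782/67 ≈ 30489.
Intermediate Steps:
b(F, P) = -99 (b(F, P) = 9*(-11) = -99)
M(v, y) = sqrt(-3 + v)
R(d) = -99 - d
30588 + R((-79 + 60)/(65 + M(7, -3))) = 30588 + (-99 - (-79 + 60)/(65 + sqrt(-3 + 7))) = 30588 + (-99 - (-19)/(65 + sqrt(4))) = 30588 + (-99 - (-19)/(65 + 2)) = 30588 + (-99 - (-19)/67) = 30588 + (-99 - 1*(-19/67)) = 30588 + (-99 + 19/67) = 30588 - 6614/67 = 2042782/67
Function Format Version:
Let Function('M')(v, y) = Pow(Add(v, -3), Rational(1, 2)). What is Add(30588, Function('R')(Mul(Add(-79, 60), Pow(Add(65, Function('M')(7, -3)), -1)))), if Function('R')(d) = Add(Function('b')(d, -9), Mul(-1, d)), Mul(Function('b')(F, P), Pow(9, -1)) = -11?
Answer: Rational(2042782, 67) ≈ 30489.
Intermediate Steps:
Function('b')(F, P) = -99 (Function('b')(F, P) = Mul(9, -11) = -99)
Function('M')(v, y) = Pow(Add(-3, v), Rational(1, 2))
Function('R')(d) = Add(-99, Mul(-1, d))
Add(30588, Function('R')(Mul(Add(-79, 60), Pow(Add(65, Function('M')(7, -3)), -1)))) = Add(30588, Add(-99, Mul(-1, Mul(Add(-79, 60), Pow(Add(65, Pow(Add(-3, 7), Rational(1, 2))), -1))))) = Add(30588, Add(-99, Mul(-1, Mul(-19, Pow(Add(65, Pow(4, Rational(1, 2))), -1))))) = Add(30588, Add(-99, Mul(-1, Mul(-19, Pow(Add(65, 2), -1))))) = Add(30588, Add(-99, Mul(-1, Mul(-19, Pow(67, -1))))) = Add(30588, Add(-99, Mul(-1, Mul(-19, Rational(1, 67))))) = Add(30588, Add(-99, Mul(-1, Rational(-19, 67)))) = Add(30588, Add(-99, Rational(19, 67))) = Add(30588, Rational(-6614, 67)) = Rational(2042782, 67)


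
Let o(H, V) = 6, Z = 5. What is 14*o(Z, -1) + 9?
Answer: 93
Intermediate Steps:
14*o(Z, -1) + 9 = 14*6 + 9 = 84 + 9 = 93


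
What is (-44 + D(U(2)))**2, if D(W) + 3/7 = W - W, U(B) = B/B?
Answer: 96721/49 ≈ 1973.9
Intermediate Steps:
U(B) = 1
D(W) = -3/7 (D(W) = -3/7 + (W - W) = -3/7 + 0 = -3/7)
(-44 + D(U(2)))**2 = (-44 - 3/7)**2 = (-311/7)**2 = 96721/49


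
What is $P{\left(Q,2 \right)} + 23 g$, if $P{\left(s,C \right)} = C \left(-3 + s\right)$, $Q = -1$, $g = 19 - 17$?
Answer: $38$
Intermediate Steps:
$g = 2$ ($g = 19 - 17 = 2$)
$P{\left(Q,2 \right)} + 23 g = 2 \left(-3 - 1\right) + 23 \cdot 2 = 2 \left(-4\right) + 46 = -8 + 46 = 38$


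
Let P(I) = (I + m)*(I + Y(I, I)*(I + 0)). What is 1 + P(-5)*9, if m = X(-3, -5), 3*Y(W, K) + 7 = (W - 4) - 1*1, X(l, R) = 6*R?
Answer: -7349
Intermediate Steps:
Y(W, K) = -4 + W/3 (Y(W, K) = -7/3 + ((W - 4) - 1*1)/3 = -7/3 + ((-4 + W) - 1)/3 = -7/3 + (-5 + W)/3 = -7/3 + (-5/3 + W/3) = -4 + W/3)
m = -30 (m = 6*(-5) = -30)
P(I) = (-30 + I)*(I + I*(-4 + I/3)) (P(I) = (I - 30)*(I + (-4 + I/3)*(I + 0)) = (-30 + I)*(I + (-4 + I/3)*I) = (-30 + I)*(I + I*(-4 + I/3)))
1 + P(-5)*9 = 1 + ((⅓)*(-5)*(270 + (-5)² - 39*(-5)))*9 = 1 + ((⅓)*(-5)*(270 + 25 + 195))*9 = 1 + ((⅓)*(-5)*490)*9 = 1 - 2450/3*9 = 1 - 7350 = -7349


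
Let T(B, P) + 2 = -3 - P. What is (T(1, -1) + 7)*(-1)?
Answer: -3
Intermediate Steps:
T(B, P) = -5 - P (T(B, P) = -2 + (-3 - P) = -5 - P)
(T(1, -1) + 7)*(-1) = ((-5 - 1*(-1)) + 7)*(-1) = ((-5 + 1) + 7)*(-1) = (-4 + 7)*(-1) = 3*(-1) = -3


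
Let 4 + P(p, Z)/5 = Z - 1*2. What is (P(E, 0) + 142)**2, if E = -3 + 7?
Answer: 12544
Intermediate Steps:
E = 4
P(p, Z) = -30 + 5*Z (P(p, Z) = -20 + 5*(Z - 1*2) = -20 + 5*(Z - 2) = -20 + 5*(-2 + Z) = -20 + (-10 + 5*Z) = -30 + 5*Z)
(P(E, 0) + 142)**2 = ((-30 + 5*0) + 142)**2 = ((-30 + 0) + 142)**2 = (-30 + 142)**2 = 112**2 = 12544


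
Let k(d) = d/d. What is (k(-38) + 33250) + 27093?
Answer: 60344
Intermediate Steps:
k(d) = 1
(k(-38) + 33250) + 27093 = (1 + 33250) + 27093 = 33251 + 27093 = 60344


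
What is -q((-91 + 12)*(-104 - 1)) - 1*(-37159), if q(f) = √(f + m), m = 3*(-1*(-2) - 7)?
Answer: 37159 - 6*√230 ≈ 37068.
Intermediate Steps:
m = -15 (m = 3*(2 - 7) = 3*(-5) = -15)
q(f) = √(-15 + f) (q(f) = √(f - 15) = √(-15 + f))
-q((-91 + 12)*(-104 - 1)) - 1*(-37159) = -√(-15 + (-91 + 12)*(-104 - 1)) - 1*(-37159) = -√(-15 - 79*(-105)) + 37159 = -√(-15 + 8295) + 37159 = -√8280 + 37159 = -6*√230 + 37159 = 37159 - 6*√230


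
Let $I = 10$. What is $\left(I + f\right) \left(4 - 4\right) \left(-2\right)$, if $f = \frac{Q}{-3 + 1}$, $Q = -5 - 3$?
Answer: $0$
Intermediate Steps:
$Q = -8$
$f = 4$ ($f = - \frac{8}{-3 + 1} = - \frac{8}{-2} = \left(-8\right) \left(- \frac{1}{2}\right) = 4$)
$\left(I + f\right) \left(4 - 4\right) \left(-2\right) = \left(10 + 4\right) \left(4 - 4\right) \left(-2\right) = 14 \cdot 0 \left(-2\right) = 14 \cdot 0 = 0$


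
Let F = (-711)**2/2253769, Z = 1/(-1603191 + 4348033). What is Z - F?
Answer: -1387573018913/6186239809498 ≈ -0.22430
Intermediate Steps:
Z = 1/2744842 ≈ 3.6432e-7
F = 505521/2253769 (F = 505521*(1/2253769) = 505521/2253769 ≈ 0.22430)
Z - F = 1/2744842 - 1*505521/2253769 = 1/2744842 - 505521/2253769 = -1387573018913/6186239809498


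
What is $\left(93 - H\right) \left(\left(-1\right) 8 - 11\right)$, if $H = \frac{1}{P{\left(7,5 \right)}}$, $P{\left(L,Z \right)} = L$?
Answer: $- \frac{12350}{7} \approx -1764.3$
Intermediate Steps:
$H = \frac{1}{7} \approx 0.14286$
$\left(93 - H\right) \left(\left(-1\right) 8 - 11\right) = \left(93 - \frac{1}{7}\right) \left(\left(-1\right) 8 - 11\right) = \left(93 - \frac{1}{7}\right) \left(-8 - 11\right) = \frac{650}{7} \left(-19\right) = - \frac{12350}{7}$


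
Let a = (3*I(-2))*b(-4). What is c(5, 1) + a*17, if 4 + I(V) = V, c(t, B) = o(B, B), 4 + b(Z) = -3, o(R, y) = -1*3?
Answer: 2139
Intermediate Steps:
o(R, y) = -3
b(Z) = -7 (b(Z) = -4 - 3 = -7)
c(t, B) = -3
I(V) = -4 + V
a = 126 (a = (3*(-4 - 2))*(-7) = (3*(-6))*(-7) = -18*(-7) = 126)
c(5, 1) + a*17 = -3 + 126*17 = -3 + 2142 = 2139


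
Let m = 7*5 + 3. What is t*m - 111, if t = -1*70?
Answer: -2771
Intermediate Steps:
m = 38 (m = 35 + 3 = 38)
t = -70
t*m - 111 = -70*38 - 111 = -2660 - 111 = -2771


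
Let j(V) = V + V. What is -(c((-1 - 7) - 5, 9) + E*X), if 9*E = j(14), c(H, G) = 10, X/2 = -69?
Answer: 1258/3 ≈ 419.33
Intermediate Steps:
X = -138 (X = 2*(-69) = -138)
j(V) = 2*V
E = 28/9 (E = (2*14)/9 = (⅑)*28 = 28/9 ≈ 3.1111)
-(c((-1 - 7) - 5, 9) + E*X) = -(10 + (28/9)*(-138)) = -(10 - 1288/3) = -1*(-1258/3) = 1258/3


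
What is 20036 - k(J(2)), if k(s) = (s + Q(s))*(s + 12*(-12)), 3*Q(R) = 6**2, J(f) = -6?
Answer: 20936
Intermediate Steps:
Q(R) = 12 (Q(R) = (1/3)*6**2 = (1/3)*36 = 12)
k(s) = (-144 + s)*(12 + s) (k(s) = (s + 12)*(s + 12*(-12)) = (12 + s)*(s - 144) = (12 + s)*(-144 + s) = (-144 + s)*(12 + s))
20036 - k(J(2)) = 20036 - (-1728 + (-6)**2 - 132*(-6)) = 20036 - (-1728 + 36 + 792) = 20036 - 1*(-900) = 20036 + 900 = 20936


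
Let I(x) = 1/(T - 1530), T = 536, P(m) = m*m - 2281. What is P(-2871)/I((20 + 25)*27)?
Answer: -8190917840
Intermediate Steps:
P(m) = -2281 + m² (P(m) = m² - 2281 = -2281 + m²)
I(x) = -1/994 (I(x) = 1/(536 - 1530) = 1/(-994) = -1/994)
P(-2871)/I((20 + 25)*27) = (-2281 + (-2871)²)/(-1/994) = (-2281 + 8242641)*(-994) = 8240360*(-994) = -8190917840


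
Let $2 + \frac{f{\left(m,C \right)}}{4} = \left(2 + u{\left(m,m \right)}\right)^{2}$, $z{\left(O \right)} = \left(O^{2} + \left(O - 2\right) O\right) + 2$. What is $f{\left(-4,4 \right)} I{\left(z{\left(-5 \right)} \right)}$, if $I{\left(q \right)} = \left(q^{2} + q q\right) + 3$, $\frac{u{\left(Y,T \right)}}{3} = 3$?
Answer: $3660916$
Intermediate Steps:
$u{\left(Y,T \right)} = 9$ ($u{\left(Y,T \right)} = 3 \cdot 3 = 9$)
$z{\left(O \right)} = 2 + O^{2} + O \left(-2 + O\right)$ ($z{\left(O \right)} = \left(O^{2} + \left(O - 2\right) O\right) + 2 = \left(O^{2} + \left(-2 + O\right) O\right) + 2 = \left(O^{2} + O \left(-2 + O\right)\right) + 2 = 2 + O^{2} + O \left(-2 + O\right)$)
$f{\left(m,C \right)} = 476$ ($f{\left(m,C \right)} = -8 + 4 \left(2 + 9\right)^{2} = -8 + 4 \cdot 11^{2} = -8 + 4 \cdot 121 = -8 + 484 = 476$)
$I{\left(q \right)} = 3 + 2 q^{2}$ ($I{\left(q \right)} = \left(q^{2} + q^{2}\right) + 3 = 2 q^{2} + 3 = 3 + 2 q^{2}$)
$f{\left(-4,4 \right)} I{\left(z{\left(-5 \right)} \right)} = 476 \left(3 + 2 \left(2 - -10 + 2 \left(-5\right)^{2}\right)^{2}\right) = 476 \left(3 + 2 \left(2 + 10 + 2 \cdot 25\right)^{2}\right) = 476 \left(3 + 2 \left(2 + 10 + 50\right)^{2}\right) = 476 \left(3 + 2 \cdot 62^{2}\right) = 476 \left(3 + 2 \cdot 3844\right) = 476 \left(3 + 7688\right) = 476 \cdot 7691 = 3660916$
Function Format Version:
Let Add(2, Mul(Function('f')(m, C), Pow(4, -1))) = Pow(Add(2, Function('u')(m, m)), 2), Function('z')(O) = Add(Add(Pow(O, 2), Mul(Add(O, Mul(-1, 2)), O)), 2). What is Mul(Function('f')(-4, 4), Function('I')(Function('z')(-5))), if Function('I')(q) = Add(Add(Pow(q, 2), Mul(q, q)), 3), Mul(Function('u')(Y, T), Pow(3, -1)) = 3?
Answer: 3660916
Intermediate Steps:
Function('u')(Y, T) = 9 (Function('u')(Y, T) = Mul(3, 3) = 9)
Function('z')(O) = Add(2, Pow(O, 2), Mul(O, Add(-2, O))) (Function('z')(O) = Add(Add(Pow(O, 2), Mul(Add(O, -2), O)), 2) = Add(Add(Pow(O, 2), Mul(Add(-2, O), O)), 2) = Add(Add(Pow(O, 2), Mul(O, Add(-2, O))), 2) = Add(2, Pow(O, 2), Mul(O, Add(-2, O))))
Function('f')(m, C) = 476 (Function('f')(m, C) = Add(-8, Mul(4, Pow(Add(2, 9), 2))) = Add(-8, Mul(4, Pow(11, 2))) = Add(-8, Mul(4, 121)) = Add(-8, 484) = 476)
Function('I')(q) = Add(3, Mul(2, Pow(q, 2))) (Function('I')(q) = Add(Add(Pow(q, 2), Pow(q, 2)), 3) = Add(Mul(2, Pow(q, 2)), 3) = Add(3, Mul(2, Pow(q, 2))))
Mul(Function('f')(-4, 4), Function('I')(Function('z')(-5))) = Mul(476, Add(3, Mul(2, Pow(Add(2, Mul(-2, -5), Mul(2, Pow(-5, 2))), 2)))) = Mul(476, Add(3, Mul(2, Pow(Add(2, 10, Mul(2, 25)), 2)))) = Mul(476, Add(3, Mul(2, Pow(Add(2, 10, 50), 2)))) = Mul(476, Add(3, Mul(2, Pow(62, 2)))) = Mul(476, Add(3, Mul(2, 3844))) = Mul(476, Add(3, 7688)) = Mul(476, 7691) = 3660916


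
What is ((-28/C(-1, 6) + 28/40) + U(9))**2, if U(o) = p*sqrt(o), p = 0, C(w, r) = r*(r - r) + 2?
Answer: 17689/100 ≈ 176.89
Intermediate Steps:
C(w, r) = 2 (C(w, r) = r*0 + 2 = 0 + 2 = 2)
U(o) = 0 (U(o) = 0*sqrt(o) = 0)
((-28/C(-1, 6) + 28/40) + U(9))**2 = ((-28/2 + 28/40) + 0)**2 = ((-28*1/2 + 28*(1/40)) + 0)**2 = ((-14 + 7/10) + 0)**2 = (-133/10 + 0)**2 = (-133/10)**2 = 17689/100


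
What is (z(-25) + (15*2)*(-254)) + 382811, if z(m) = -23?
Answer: 375168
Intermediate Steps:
(z(-25) + (15*2)*(-254)) + 382811 = (-23 + (15*2)*(-254)) + 382811 = (-23 + 30*(-254)) + 382811 = (-23 - 7620) + 382811 = -7643 + 382811 = 375168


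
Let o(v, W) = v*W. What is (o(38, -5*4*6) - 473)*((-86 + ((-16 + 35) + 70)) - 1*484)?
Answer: 2420873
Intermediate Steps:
o(v, W) = W*v
(o(38, -5*4*6) - 473)*((-86 + ((-16 + 35) + 70)) - 1*484) = ((-5*4*6)*38 - 473)*((-86 + ((-16 + 35) + 70)) - 1*484) = (-20*6*38 - 473)*((-86 + (19 + 70)) - 484) = (-120*38 - 473)*((-86 + 89) - 484) = (-4560 - 473)*(3 - 484) = -5033*(-481) = 2420873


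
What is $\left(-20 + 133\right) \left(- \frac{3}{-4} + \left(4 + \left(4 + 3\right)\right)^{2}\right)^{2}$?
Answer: $\frac{26800097}{16} \approx 1.675 \cdot 10^{6}$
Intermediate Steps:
$\left(-20 + 133\right) \left(- \frac{3}{-4} + \left(4 + \left(4 + 3\right)\right)^{2}\right)^{2} = 113 \left(\left(-3\right) \left(- \frac{1}{4}\right) + \left(4 + 7\right)^{2}\right)^{2} = 113 \left(\frac{3}{4} + 11^{2}\right)^{2} = 113 \left(\frac{3}{4} + 121\right)^{2} = 113 \left(\frac{487}{4}\right)^{2} = 113 \cdot \frac{237169}{16} = \frac{26800097}{16}$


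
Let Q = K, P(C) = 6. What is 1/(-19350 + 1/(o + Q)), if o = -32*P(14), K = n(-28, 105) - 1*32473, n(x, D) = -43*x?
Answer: -31461/608770351 ≈ -5.1680e-5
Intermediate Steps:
K = -31269 (K = -43*(-28) - 1*32473 = 1204 - 32473 = -31269)
Q = -31269
o = -192 (o = -32*6 = -192)
1/(-19350 + 1/(o + Q)) = 1/(-19350 + 1/(-192 - 31269)) = 1/(-19350 + 1/(-31461)) = 1/(-19350 - 1/31461) = 1/(-608770351/31461) = -31461/608770351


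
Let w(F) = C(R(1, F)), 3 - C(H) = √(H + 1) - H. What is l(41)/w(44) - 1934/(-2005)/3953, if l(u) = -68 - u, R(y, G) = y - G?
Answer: 17279755514/6507053065 - 109*I*√42/1642 ≈ 2.6555 - 0.43021*I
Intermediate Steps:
C(H) = 3 + H - √(1 + H) (C(H) = 3 - (√(H + 1) - H) = 3 - (√(1 + H) - H) = 3 + (H - √(1 + H)) = 3 + H - √(1 + H))
w(F) = 4 - F - √(2 - F) (w(F) = 3 + (1 - F) - √(1 + (1 - F)) = 3 + (1 - F) - √(2 - F) = 4 - F - √(2 - F))
l(41)/w(44) - 1934/(-2005)/3953 = (-68 - 1*41)/(4 - 1*44 - √(2 - 1*44)) - 1934/(-2005)/3953 = (-68 - 41)/(4 - 44 - √(2 - 44)) - 1934*(-1/2005)*(1/3953) = -109/(4 - 44 - √(-42)) + (1934/2005)*(1/3953) = -109/(4 - 44 - I*√42) + 1934/7925765 = -109/(-40 - I*√42) + 1934/7925765 = 1934/7925765 - 109/(-40 - I*√42)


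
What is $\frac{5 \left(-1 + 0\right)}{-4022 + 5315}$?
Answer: $- \frac{5}{1293} \approx -0.003867$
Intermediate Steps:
$\frac{5 \left(-1 + 0\right)}{-4022 + 5315} = \frac{5 \left(-1\right)}{1293} = \left(-5\right) \frac{1}{1293} = - \frac{5}{1293}$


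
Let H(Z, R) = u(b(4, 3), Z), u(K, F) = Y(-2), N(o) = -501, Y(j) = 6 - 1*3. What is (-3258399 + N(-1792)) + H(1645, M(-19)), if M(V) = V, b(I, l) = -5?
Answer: -3258897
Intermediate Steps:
Y(j) = 3 (Y(j) = 6 - 3 = 3)
u(K, F) = 3
H(Z, R) = 3
(-3258399 + N(-1792)) + H(1645, M(-19)) = (-3258399 - 501) + 3 = -3258900 + 3 = -3258897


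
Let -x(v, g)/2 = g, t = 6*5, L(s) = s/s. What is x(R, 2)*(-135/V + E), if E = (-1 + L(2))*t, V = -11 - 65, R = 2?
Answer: -135/19 ≈ -7.1053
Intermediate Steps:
L(s) = 1
t = 30
x(v, g) = -2*g
V = -76
E = 0 (E = (-1 + 1)*30 = 0*30 = 0)
x(R, 2)*(-135/V + E) = (-2*2)*(-135/(-76) + 0) = -4*(-135*(-1/76) + 0) = -4*(135/76 + 0) = -4*135/76 = -135/19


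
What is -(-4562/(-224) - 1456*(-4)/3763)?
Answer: -9235691/421456 ≈ -21.914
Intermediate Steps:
-(-4562/(-224) - 1456*(-4)/3763) = -(-4562*(-1/224) + 5824*(1/3763)) = -(2281/112 + 5824/3763) = -1*9235691/421456 = -9235691/421456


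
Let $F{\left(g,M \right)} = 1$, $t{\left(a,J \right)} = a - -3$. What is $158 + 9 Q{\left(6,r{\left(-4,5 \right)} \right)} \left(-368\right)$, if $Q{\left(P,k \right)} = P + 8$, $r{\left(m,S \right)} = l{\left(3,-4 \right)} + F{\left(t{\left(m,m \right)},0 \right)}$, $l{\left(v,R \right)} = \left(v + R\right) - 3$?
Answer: $-46210$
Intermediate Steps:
$l{\left(v,R \right)} = -3 + R + v$ ($l{\left(v,R \right)} = \left(R + v\right) - 3 = -3 + R + v$)
$t{\left(a,J \right)} = 3 + a$ ($t{\left(a,J \right)} = a + 3 = 3 + a$)
$r{\left(m,S \right)} = -3$ ($r{\left(m,S \right)} = \left(-3 - 4 + 3\right) + 1 = -4 + 1 = -3$)
$Q{\left(P,k \right)} = 8 + P$
$158 + 9 Q{\left(6,r{\left(-4,5 \right)} \right)} \left(-368\right) = 158 + 9 \left(8 + 6\right) \left(-368\right) = 158 + 9 \cdot 14 \left(-368\right) = 158 + 126 \left(-368\right) = 158 - 46368 = -46210$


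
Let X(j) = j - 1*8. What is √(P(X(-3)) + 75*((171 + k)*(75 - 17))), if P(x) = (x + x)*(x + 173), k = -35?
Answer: 2*√147009 ≈ 766.83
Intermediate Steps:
X(j) = -8 + j (X(j) = j - 8 = -8 + j)
P(x) = 2*x*(173 + x) (P(x) = (2*x)*(173 + x) = 2*x*(173 + x))
√(P(X(-3)) + 75*((171 + k)*(75 - 17))) = √(2*(-8 - 3)*(173 + (-8 - 3)) + 75*((171 - 35)*(75 - 17))) = √(2*(-11)*(173 - 11) + 75*(136*58)) = √(2*(-11)*162 + 75*7888) = √(-3564 + 591600) = √588036 = 2*√147009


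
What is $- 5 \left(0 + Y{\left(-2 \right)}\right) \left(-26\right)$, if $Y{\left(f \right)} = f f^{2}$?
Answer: $-1040$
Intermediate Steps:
$Y{\left(f \right)} = f^{3}$
$- 5 \left(0 + Y{\left(-2 \right)}\right) \left(-26\right) = - 5 \left(0 + \left(-2\right)^{3}\right) \left(-26\right) = - 5 \left(0 - 8\right) \left(-26\right) = \left(-5\right) \left(-8\right) \left(-26\right) = 40 \left(-26\right) = -1040$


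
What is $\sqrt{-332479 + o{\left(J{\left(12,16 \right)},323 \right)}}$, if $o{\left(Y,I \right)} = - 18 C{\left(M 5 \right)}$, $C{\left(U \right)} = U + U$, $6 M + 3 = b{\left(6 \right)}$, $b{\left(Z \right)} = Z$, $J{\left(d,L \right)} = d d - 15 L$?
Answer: $i \sqrt{332569} \approx 576.69 i$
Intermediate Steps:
$J{\left(d,L \right)} = d^{2} - 15 L$
$M = \frac{1}{2}$ ($M = - \frac{1}{2} + \frac{1}{6} \cdot 6 = - \frac{1}{2} + 1 = \frac{1}{2} \approx 0.5$)
$C{\left(U \right)} = 2 U$
$o{\left(Y,I \right)} = -90$ ($o{\left(Y,I \right)} = - 18 \cdot 2 \cdot \frac{1}{2} \cdot 5 = - 18 \cdot 2 \cdot \frac{5}{2} = \left(-18\right) 5 = -90$)
$\sqrt{-332479 + o{\left(J{\left(12,16 \right)},323 \right)}} = \sqrt{-332479 - 90} = \sqrt{-332569} = i \sqrt{332569}$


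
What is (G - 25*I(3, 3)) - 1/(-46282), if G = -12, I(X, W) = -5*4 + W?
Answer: 19114467/46282 ≈ 413.00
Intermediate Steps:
I(X, W) = -20 + W
(G - 25*I(3, 3)) - 1/(-46282) = (-12 - 25*(-20 + 3)) - 1/(-46282) = (-12 - 25*(-17)) - 1*(-1/46282) = (-12 + 425) + 1/46282 = 413 + 1/46282 = 19114467/46282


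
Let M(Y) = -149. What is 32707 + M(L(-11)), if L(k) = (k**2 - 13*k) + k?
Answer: 32558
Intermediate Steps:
L(k) = k**2 - 12*k
32707 + M(L(-11)) = 32707 - 149 = 32558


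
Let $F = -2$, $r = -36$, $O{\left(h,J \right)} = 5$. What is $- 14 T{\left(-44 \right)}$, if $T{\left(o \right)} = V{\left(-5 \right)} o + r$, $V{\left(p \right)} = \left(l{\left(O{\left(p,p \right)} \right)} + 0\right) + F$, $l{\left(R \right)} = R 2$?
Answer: $5432$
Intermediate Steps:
$l{\left(R \right)} = 2 R$
$V{\left(p \right)} = 8$ ($V{\left(p \right)} = \left(2 \cdot 5 + 0\right) - 2 = \left(10 + 0\right) - 2 = 10 - 2 = 8$)
$T{\left(o \right)} = -36 + 8 o$ ($T{\left(o \right)} = 8 o - 36 = -36 + 8 o$)
$- 14 T{\left(-44 \right)} = - 14 \left(-36 + 8 \left(-44\right)\right) = - 14 \left(-36 - 352\right) = \left(-14\right) \left(-388\right) = 5432$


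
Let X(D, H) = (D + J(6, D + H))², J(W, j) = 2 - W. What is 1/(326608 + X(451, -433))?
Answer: 1/526417 ≈ 1.8996e-6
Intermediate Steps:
X(D, H) = (-4 + D)² (X(D, H) = (D + (2 - 1*6))² = (D + (2 - 6))² = (D - 4)² = (-4 + D)²)
1/(326608 + X(451, -433)) = 1/(326608 + (-4 + 451)²) = 1/(326608 + 447²) = 1/(326608 + 199809) = 1/526417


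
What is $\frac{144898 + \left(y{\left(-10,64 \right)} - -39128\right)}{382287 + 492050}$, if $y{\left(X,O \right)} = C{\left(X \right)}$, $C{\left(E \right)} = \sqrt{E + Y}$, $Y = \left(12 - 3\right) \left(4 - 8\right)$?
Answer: $\frac{184026}{874337} + \frac{i \sqrt{46}}{874337} \approx 0.21047 + 7.7571 \cdot 10^{-6} i$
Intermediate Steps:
$Y = -36$ ($Y = 9 \left(-4\right) = -36$)
$C{\left(E \right)} = \sqrt{-36 + E}$ ($C{\left(E \right)} = \sqrt{E - 36} = \sqrt{-36 + E}$)
$y{\left(X,O \right)} = \sqrt{-36 + X}$
$\frac{144898 + \left(y{\left(-10,64 \right)} - -39128\right)}{382287 + 492050} = \frac{144898 + \left(\sqrt{-36 - 10} - -39128\right)}{382287 + 492050} = \frac{144898 + \left(\sqrt{-46} + 39128\right)}{874337} = \left(144898 + \left(i \sqrt{46} + 39128\right)\right) \frac{1}{874337} = \left(144898 + \left(39128 + i \sqrt{46}\right)\right) \frac{1}{874337} = \left(184026 + i \sqrt{46}\right) \frac{1}{874337} = \frac{184026}{874337} + \frac{i \sqrt{46}}{874337}$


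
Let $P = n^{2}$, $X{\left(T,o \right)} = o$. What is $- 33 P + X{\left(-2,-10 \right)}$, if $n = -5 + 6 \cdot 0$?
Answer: $-835$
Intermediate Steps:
$n = -5$ ($n = -5 + 0 = -5$)
$P = 25$ ($P = \left(-5\right)^{2} = 25$)
$- 33 P + X{\left(-2,-10 \right)} = \left(-33\right) 25 - 10 = -825 - 10 = -835$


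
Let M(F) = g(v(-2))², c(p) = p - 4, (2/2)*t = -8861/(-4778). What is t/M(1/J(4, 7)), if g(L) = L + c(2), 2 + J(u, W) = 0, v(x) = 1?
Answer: 8861/4778 ≈ 1.8545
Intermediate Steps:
t = 8861/4778 (t = -8861/(-4778) = -8861*(-1/4778) = 8861/4778 ≈ 1.8545)
J(u, W) = -2 (J(u, W) = -2 + 0 = -2)
c(p) = -4 + p
g(L) = -2 + L (g(L) = L + (-4 + 2) = L - 2 = -2 + L)
M(F) = 1 (M(F) = (-2 + 1)² = (-1)² = 1)
t/M(1/J(4, 7)) = (8861/4778)/1 = (8861/4778)*1 = 8861/4778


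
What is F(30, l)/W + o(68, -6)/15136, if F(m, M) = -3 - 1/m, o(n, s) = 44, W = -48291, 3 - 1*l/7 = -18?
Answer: 740017/249181560 ≈ 0.0029698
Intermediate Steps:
l = 147 (l = 21 - 7*(-18) = 21 + 126 = 147)
F(30, l)/W + o(68, -6)/15136 = (-3 - 1/30)/(-48291) + 44/15136 = (-3 - 1*1/30)*(-1/48291) + 44*(1/15136) = (-3 - 1/30)*(-1/48291) + 1/344 = -91/30*(-1/48291) + 1/344 = 91/1448730 + 1/344 = 740017/249181560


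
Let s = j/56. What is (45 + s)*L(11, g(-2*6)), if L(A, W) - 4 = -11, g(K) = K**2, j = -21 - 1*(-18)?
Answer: -2517/8 ≈ -314.63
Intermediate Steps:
j = -3 (j = -21 + 18 = -3)
L(A, W) = -7 (L(A, W) = 4 - 11 = -7)
s = -3/56 ≈ -0.053571
(45 + s)*L(11, g(-2*6)) = (45 - 3/56)*(-7) = (2517/56)*(-7) = -2517/8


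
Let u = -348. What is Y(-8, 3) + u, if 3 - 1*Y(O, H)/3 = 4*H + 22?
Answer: -441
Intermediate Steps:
Y(O, H) = -57 - 12*H (Y(O, H) = 9 - 3*(4*H + 22) = 9 - 3*(22 + 4*H) = 9 + (-66 - 12*H) = -57 - 12*H)
Y(-8, 3) + u = (-57 - 12*3) - 348 = (-57 - 36) - 348 = -93 - 348 = -441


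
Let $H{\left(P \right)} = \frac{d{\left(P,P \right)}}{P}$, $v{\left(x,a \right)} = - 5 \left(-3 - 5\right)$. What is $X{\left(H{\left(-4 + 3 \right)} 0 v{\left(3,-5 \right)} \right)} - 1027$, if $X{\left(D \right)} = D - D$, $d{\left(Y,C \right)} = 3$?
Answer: $-1027$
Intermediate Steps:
$v{\left(x,a \right)} = 40$ ($v{\left(x,a \right)} = \left(-5\right) \left(-8\right) = 40$)
$H{\left(P \right)} = \frac{3}{P}$
$X{\left(D \right)} = 0$
$X{\left(H{\left(-4 + 3 \right)} 0 v{\left(3,-5 \right)} \right)} - 1027 = 0 - 1027 = -1027$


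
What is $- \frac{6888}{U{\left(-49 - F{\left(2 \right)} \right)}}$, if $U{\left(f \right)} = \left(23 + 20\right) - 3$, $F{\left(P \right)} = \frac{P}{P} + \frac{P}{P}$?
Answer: $- \frac{861}{5} \approx -172.2$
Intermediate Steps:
$F{\left(P \right)} = 2$ ($F{\left(P \right)} = 1 + 1 = 2$)
$U{\left(f \right)} = 40$ ($U{\left(f \right)} = 43 - 3 = 40$)
$- \frac{6888}{U{\left(-49 - F{\left(2 \right)} \right)}} = - \frac{6888}{40} = \left(-6888\right) \frac{1}{40} = - \frac{861}{5}$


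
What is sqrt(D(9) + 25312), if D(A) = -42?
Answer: 19*sqrt(70) ≈ 158.97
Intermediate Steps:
sqrt(D(9) + 25312) = sqrt(-42 + 25312) = sqrt(25270) = 19*sqrt(70)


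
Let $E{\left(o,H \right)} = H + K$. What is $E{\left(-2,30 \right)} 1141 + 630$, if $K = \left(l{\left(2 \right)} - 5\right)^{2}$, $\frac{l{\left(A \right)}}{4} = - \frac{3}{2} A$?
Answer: $364609$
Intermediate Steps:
$l{\left(A \right)} = - 6 A$ ($l{\left(A \right)} = 4 - \frac{3}{2} A = 4 \left(-3\right) \frac{1}{2} A = 4 \left(- \frac{3 A}{2}\right) = - 6 A$)
$K = 289$ ($K = \left(\left(-6\right) 2 - 5\right)^{2} = \left(-12 - 5\right)^{2} = \left(-17\right)^{2} = 289$)
$E{\left(o,H \right)} = 289 + H$ ($E{\left(o,H \right)} = H + 289 = 289 + H$)
$E{\left(-2,30 \right)} 1141 + 630 = \left(289 + 30\right) 1141 + 630 = 319 \cdot 1141 + 630 = 363979 + 630 = 364609$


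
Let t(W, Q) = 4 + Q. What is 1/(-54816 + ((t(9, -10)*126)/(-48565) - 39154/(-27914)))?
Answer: -677821705/37154513272783 ≈ -1.8243e-5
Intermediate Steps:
1/(-54816 + ((t(9, -10)*126)/(-48565) - 39154/(-27914))) = 1/(-54816 + (((4 - 10)*126)/(-48565) - 39154/(-27914))) = 1/(-54816 + (-6*126*(-1/48565) - 39154*(-1/27914))) = 1/(-54816 + (-756*(-1/48565) + 19577/13957)) = 1/(-54816 + (756/48565 + 19577/13957)) = 1/(-54816 + 961308497/677821705) = 1/(-37154513272783/677821705) = -677821705/37154513272783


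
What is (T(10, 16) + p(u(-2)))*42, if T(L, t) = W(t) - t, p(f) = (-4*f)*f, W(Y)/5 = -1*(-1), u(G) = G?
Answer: -1134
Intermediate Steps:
W(Y) = 5 (W(Y) = 5*(-1*(-1)) = 5*1 = 5)
p(f) = -4*f²
T(L, t) = 5 - t
(T(10, 16) + p(u(-2)))*42 = ((5 - 1*16) - 4*(-2)²)*42 = ((5 - 16) - 4*4)*42 = (-11 - 16)*42 = -27*42 = -1134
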